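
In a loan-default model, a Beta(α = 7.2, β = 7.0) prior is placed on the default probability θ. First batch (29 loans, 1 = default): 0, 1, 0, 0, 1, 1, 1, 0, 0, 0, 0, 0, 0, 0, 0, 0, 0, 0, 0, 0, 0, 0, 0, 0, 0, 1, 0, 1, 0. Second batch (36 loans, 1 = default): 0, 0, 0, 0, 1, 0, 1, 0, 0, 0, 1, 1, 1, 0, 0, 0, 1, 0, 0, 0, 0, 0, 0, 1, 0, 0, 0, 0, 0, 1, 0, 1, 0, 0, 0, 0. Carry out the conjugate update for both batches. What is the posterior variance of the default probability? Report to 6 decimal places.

0.002515

The Beta prior is conjugate to a Binomial/Bernoulli likelihood; the update adds successes to α and failures to β.
After batch 1: Beta(7.2+6, 7.0+23) = Beta(13.2, 30.0).
After batch 2: Beta(13.2+9, 30.0+27) = Beta(22.2, 57.0).
Var = αβ/((α+β)²(α+β+1)) = 22.2·57.0/(79.2²·80.2) = 0.002515.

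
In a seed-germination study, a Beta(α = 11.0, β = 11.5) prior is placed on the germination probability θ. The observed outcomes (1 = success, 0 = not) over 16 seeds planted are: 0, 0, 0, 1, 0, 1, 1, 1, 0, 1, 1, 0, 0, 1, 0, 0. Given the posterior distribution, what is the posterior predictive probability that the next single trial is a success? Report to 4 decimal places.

The Beta prior is conjugate to a Binomial/Bernoulli likelihood; the update adds successes to α and failures to β.
Posterior: Beta(α+k, β+n−k) = Beta(11.0+7, 11.5+9) = Beta(18.0, 20.5).
For a single future Bernoulli trial, P(success | data) = α/(α+β) = 0.4675.

0.4675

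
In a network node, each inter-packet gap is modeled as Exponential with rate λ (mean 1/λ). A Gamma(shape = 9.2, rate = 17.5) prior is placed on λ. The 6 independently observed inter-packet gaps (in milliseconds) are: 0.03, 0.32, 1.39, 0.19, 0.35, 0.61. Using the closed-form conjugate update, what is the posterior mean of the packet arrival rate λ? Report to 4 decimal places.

0.7455

With a Gamma(shape α, rate β) prior on the exponential rate λ, the posterior after n observations with total T = Σxᵢ is Gamma(α+n, β+T).
Sum of observations T = 2.89 milliseconds; n = 6.
Posterior: Gamma(9.2+6, 17.5+2.89) = Gamma(15.2, 20.39).
Posterior mean of λ = α/β = 15.2/20.39 = 0.7455.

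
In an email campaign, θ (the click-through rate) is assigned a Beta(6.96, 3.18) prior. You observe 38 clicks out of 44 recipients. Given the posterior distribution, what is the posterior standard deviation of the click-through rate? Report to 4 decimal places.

0.0505

The Beta prior is conjugate to a Binomial/Bernoulli likelihood; the update adds successes to α and failures to β.
Posterior: Beta(α+k, β+n−k) = Beta(6.96+38, 3.18+6) = Beta(44.96, 9.18).
Var = αβ/((α+β)²(α+β+1)) = 44.96·9.18/(54.14²·55.14) = 0.00255368; SD = √0.00255368 = 0.0505.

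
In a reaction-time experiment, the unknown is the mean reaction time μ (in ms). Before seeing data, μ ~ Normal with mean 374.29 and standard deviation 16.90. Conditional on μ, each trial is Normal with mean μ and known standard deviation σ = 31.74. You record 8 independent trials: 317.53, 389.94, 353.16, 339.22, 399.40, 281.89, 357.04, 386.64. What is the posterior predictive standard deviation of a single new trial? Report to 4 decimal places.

For Normal data with known variance σ², a Normal(μ₀, σ₀²) prior on μ is conjugate. Posterior precision = 1/σ₀² + n/σ²; posterior mean is the precision-weighted average of μ₀ and x̄.
σ₀² = 16.90² = 285.61, σ² = 31.74² = 1007.4276; σ² + n·σ₀² = 1007.4276 + 8·285.61 = 3292.3076.
Posterior precision = 1/σ₀² + n/σ² = 1/285.61 + 8/1007.4276 = (σ² + n·σ₀²)/(σ₀²σ²) = 3292.3076/(285.61·1007.4276); posterior variance σₙ² = σ₀²σ²/(σ² + n·σ₀²) = 285.61·1007.4276/3292.3076 = 87.395053.
Predictive variance for one new observation = σₙ² + σ² = 285.61·1007.4276/3292.3076 + 1007.4276 = σ²·(σ₀² + 3292.3076)/3292.3076 = 1007.4276·3577.9176/3292.3076 = 1094.822653; SD = √(1007.4276·3577.9176/3292.3076) = 33.0881.

33.0881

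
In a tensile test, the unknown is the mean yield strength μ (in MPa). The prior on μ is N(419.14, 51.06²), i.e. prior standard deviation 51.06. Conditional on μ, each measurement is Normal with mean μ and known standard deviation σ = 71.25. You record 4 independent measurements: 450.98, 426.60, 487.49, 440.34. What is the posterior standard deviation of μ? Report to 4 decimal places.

For Normal data with known variance σ², a Normal(μ₀, σ₀²) prior on μ is conjugate. Posterior precision = 1/σ₀² + n/σ²; posterior mean is the precision-weighted average of μ₀ and x̄.
σ₀² = 51.06² = 2607.1236, σ² = 71.25² = 5076.5625; σ² + n·σ₀² = 5076.5625 + 4·2607.1236 = 15505.0569.
Posterior precision = 1/σ₀² + n/σ² = 1/2607.1236 + 4/5076.5625 = (σ² + n·σ₀²)/(σ₀²σ²) = 15505.0569/(2607.1236·5076.5625); posterior variance σₙ² = σ₀²σ²/(σ² + n·σ₀²) = 2607.1236·5076.5625/15505.0569 = 853.607051.
Posterior SD = √σₙ² = √(2607.1236·5076.5625/15505.0569) = 29.2166.

29.2166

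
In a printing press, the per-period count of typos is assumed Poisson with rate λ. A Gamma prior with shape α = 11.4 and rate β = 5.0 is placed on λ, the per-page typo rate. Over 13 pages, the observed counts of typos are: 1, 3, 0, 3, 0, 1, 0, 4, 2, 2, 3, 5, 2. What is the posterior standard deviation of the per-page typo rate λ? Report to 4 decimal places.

0.3398

With a Gamma(shape α, rate β) prior, the Poisson likelihood is conjugate: the posterior is Gamma(α + ΣXᵢ, β + n).
Sum of counts S = 26 over n = 13 pages.
Posterior: Gamma(α+S, β+n) = Gamma(11.4+26, 5.0+13) = Gamma(37.4, 18.0).
SD = √α/β = √37.4/18.0 = 0.3398.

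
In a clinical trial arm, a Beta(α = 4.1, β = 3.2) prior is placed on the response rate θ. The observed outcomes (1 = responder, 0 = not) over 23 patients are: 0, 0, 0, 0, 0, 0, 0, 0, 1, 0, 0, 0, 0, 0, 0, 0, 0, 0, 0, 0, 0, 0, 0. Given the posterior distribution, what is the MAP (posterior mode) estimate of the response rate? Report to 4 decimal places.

0.1449

The Beta prior is conjugate to a Binomial/Bernoulli likelihood; the update adds successes to α and failures to β.
Posterior: Beta(α+k, β+n−k) = Beta(4.1+1, 3.2+22) = Beta(5.1, 25.2).
Mode of Beta(a,b) for a,b>1 is (a−1)/(a+b−2) = 4.1/28.3 = 0.1449.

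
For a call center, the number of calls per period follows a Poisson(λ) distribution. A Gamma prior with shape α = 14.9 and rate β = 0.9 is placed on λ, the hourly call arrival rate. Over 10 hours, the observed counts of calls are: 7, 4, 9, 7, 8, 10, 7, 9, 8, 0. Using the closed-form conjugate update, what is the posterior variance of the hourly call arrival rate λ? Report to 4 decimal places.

0.7062

With a Gamma(shape α, rate β) prior, the Poisson likelihood is conjugate: the posterior is Gamma(α + ΣXᵢ, β + n).
Sum of counts S = 69 over n = 10 hours.
Posterior: Gamma(α+S, β+n) = Gamma(14.9+69, 0.9+10) = Gamma(83.9, 10.9).
Var = α/β² = 83.9/10.9² = 0.7062.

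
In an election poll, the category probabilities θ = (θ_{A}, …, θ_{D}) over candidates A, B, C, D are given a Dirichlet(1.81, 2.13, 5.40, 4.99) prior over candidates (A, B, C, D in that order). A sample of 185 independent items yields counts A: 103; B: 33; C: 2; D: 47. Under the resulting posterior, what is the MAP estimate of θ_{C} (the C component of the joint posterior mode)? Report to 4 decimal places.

The Dirichlet prior is conjugate to the Multinomial likelihood: each posterior αⱼ = prior αⱼ + observed count nⱼ.
Posterior concentration: (104.81, 35.13, 7.40, 51.99), total = 199.33.
Joint mode component: (α_{C}−1)/(Σα−K) = 6.40/195.33 = 0.0328.

0.0328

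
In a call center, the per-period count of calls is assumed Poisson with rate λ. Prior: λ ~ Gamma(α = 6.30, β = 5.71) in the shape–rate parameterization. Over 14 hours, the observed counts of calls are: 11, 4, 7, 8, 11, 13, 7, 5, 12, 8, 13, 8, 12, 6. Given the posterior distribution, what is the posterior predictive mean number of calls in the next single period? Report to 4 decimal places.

6.6616

With a Gamma(shape α, rate β) prior, the Poisson likelihood is conjugate: the posterior is Gamma(α + ΣXᵢ, β + n).
Sum of counts S = 125 over n = 14 hours.
Posterior: Gamma(α+S, β+n) = Gamma(6.30+125, 5.71+14) = Gamma(131.30, 19.71).
The predictive distribution for one future period is NegBinom with mean α/β = 6.6616.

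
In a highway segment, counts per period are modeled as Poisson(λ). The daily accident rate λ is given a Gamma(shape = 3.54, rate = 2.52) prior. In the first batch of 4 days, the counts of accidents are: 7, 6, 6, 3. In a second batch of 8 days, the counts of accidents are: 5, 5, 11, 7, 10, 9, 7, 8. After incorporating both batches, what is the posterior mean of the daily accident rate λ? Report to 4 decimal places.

With a Gamma(shape α, rate β) prior, the Poisson likelihood is conjugate: the posterior is Gamma(α + ΣXᵢ, β + n).
Batch 1: sum of counts S = 22 over n = 4 days.
After batch 1: Gamma(α+S, β+n) = Gamma(3.54+22, 2.52+4) = Gamma(25.54, 6.52).
Batch 2: sum of counts S = 62 over n = 8 days.
After batch 2: Gamma(α+S, β+n) = Gamma(25.54+62, 6.52+8) = Gamma(87.54, 14.52).
Posterior mean = α/β = 87.54/14.52 = 6.0289.

6.0289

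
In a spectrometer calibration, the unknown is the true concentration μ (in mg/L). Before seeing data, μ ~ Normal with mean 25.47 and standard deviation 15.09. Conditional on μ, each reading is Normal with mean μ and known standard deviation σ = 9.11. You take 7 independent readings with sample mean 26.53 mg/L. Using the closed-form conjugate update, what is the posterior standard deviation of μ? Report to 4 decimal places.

For Normal data with known variance σ², a Normal(μ₀, σ₀²) prior on μ is conjugate. Posterior precision = 1/σ₀² + n/σ²; posterior mean is the precision-weighted average of μ₀ and x̄.
σ₀² = 15.09² = 227.7081, σ² = 9.11² = 82.9921; σ² + n·σ₀² = 82.9921 + 7·227.7081 = 1676.9488.
Posterior precision = 1/σ₀² + n/σ² = 1/227.7081 + 7/82.9921 = (σ² + n·σ₀²)/(σ₀²σ²) = 1676.9488/(227.7081·82.9921); posterior variance σₙ² = σ₀²σ²/(σ² + n·σ₀²) = 227.7081·82.9921/1676.9488 = 11.269261.
Posterior SD = √σₙ² = √(227.7081·82.9921/1676.9488) = 3.3570.

3.3570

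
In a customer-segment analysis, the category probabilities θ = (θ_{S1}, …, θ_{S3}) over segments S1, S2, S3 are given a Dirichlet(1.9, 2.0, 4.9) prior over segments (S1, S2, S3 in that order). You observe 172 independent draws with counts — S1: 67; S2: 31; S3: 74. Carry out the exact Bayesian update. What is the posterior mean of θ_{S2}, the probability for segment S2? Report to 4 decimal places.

The Dirichlet prior is conjugate to the Multinomial likelihood: each posterior αⱼ = prior αⱼ + observed count nⱼ.
Posterior concentration: (68.9, 33.0, 78.9), total = 180.8.
E[θ_{S2}|data] = α_{S2}/Σα = 33.0/180.8 = 0.1825.

0.1825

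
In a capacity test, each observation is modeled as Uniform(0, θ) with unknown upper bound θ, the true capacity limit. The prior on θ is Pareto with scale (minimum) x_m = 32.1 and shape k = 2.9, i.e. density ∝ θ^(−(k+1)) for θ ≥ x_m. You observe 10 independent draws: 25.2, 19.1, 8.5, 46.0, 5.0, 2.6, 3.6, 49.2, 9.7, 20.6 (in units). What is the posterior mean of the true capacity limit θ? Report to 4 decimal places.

A Pareto(scale x_m, shape k) prior on the upper bound θ of Uniform(0, θ) is conjugate: posterior is Pareto(max(x_m, max xᵢ), k + n).
Sample maximum = 49.2; prior scale x_m = 32.1 → posterior scale = max = 49.2.
Posterior shape = 2.9 + 10 = 12.9.
E[θ|data] = k·x_m/(k−1) = 12.9·49.2/11.9 = 53.3345.

53.3345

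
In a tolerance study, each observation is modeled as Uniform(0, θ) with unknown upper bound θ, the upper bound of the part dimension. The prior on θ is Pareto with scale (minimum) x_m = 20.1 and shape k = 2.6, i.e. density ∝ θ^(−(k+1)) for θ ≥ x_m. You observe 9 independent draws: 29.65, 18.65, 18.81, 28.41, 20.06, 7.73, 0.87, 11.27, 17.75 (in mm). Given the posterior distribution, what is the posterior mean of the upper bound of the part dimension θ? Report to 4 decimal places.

A Pareto(scale x_m, shape k) prior on the upper bound θ of Uniform(0, θ) is conjugate: posterior is Pareto(max(x_m, max xᵢ), k + n).
Sample maximum = 29.65; prior scale x_m = 20.1 → posterior scale = max = 29.65.
Posterior shape = 2.6 + 9 = 11.6.
E[θ|data] = k·x_m/(k−1) = 11.6·29.65/10.6 = 32.4472.

32.4472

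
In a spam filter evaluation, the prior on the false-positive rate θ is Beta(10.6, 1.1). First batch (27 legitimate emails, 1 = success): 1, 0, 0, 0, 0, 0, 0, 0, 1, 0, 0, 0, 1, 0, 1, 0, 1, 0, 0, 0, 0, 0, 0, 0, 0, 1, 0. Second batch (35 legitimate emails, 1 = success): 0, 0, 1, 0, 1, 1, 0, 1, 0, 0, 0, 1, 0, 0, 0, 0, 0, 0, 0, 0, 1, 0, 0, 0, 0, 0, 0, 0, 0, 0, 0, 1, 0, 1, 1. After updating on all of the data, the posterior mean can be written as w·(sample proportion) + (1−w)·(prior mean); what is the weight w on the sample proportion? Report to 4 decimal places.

0.8412

The Beta prior is conjugate to a Binomial/Bernoulli likelihood; the update adds successes to α and failures to β.
Total number of legitimate emails: n = 27 + 35 = 62.
Posterior mean = (α₀+k)/(α₀+β₀+n) = [n/(α₀+β₀+n)]·(k/n) + [(α₀+β₀)/(α₀+β₀+n)]·α₀/(α₀+β₀), so only n and the prior enter the weight.
The weight on the data is w = n/(α₀+β₀+n) = 62/(10.6+1.1+62) = 62/73.7 = 0.8412.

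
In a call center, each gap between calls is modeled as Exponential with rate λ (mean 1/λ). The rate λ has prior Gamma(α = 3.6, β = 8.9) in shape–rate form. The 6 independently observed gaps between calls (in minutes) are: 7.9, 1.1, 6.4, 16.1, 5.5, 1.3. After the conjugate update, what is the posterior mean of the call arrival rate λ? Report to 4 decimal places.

With a Gamma(shape α, rate β) prior on the exponential rate λ, the posterior after n observations with total T = Σxᵢ is Gamma(α+n, β+T).
Sum of observations T = 38.3 minutes; n = 6.
Posterior: Gamma(3.6+6, 8.9+38.3) = Gamma(9.6, 47.2).
Posterior mean of λ = α/β = 9.6/47.2 = 0.2034.

0.2034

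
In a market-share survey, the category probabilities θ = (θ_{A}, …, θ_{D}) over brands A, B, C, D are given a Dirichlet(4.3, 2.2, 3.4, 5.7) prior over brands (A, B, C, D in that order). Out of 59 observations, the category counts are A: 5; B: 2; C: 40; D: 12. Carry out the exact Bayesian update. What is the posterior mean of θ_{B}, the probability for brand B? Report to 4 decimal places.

0.0563

The Dirichlet prior is conjugate to the Multinomial likelihood: each posterior αⱼ = prior αⱼ + observed count nⱼ.
Posterior concentration: (9.3, 4.2, 43.4, 17.7), total = 74.6.
E[θ_{B}|data] = α_{B}/Σα = 4.2/74.6 = 0.0563.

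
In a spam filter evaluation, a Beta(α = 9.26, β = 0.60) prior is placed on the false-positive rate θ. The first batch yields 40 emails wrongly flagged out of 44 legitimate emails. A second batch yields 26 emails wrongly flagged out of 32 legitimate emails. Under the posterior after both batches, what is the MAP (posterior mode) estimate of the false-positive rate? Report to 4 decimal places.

0.8855

The Beta prior is conjugate to a Binomial/Bernoulli likelihood; the update adds successes to α and failures to β.
After batch 1: Beta(9.26+40, 0.60+4) = Beta(49.26, 4.60).
After batch 2: Beta(49.26+26, 4.60+6) = Beta(75.26, 10.60).
Mode of Beta(a,b) for a,b>1 is (a−1)/(a+b−2) = 74.26/83.86 = 0.8855.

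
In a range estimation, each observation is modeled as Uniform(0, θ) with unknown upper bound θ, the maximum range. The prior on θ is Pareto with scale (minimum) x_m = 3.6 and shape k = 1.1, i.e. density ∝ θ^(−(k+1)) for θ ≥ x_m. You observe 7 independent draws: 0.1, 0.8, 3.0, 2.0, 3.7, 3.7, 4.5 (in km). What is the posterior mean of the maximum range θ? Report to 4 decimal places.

5.1338

A Pareto(scale x_m, shape k) prior on the upper bound θ of Uniform(0, θ) is conjugate: posterior is Pareto(max(x_m, max xᵢ), k + n).
Sample maximum = 4.5; prior scale x_m = 3.6 → posterior scale = max = 4.5.
Posterior shape = 1.1 + 7 = 8.1.
E[θ|data] = k·x_m/(k−1) = 8.1·4.5/7.1 = 5.1338.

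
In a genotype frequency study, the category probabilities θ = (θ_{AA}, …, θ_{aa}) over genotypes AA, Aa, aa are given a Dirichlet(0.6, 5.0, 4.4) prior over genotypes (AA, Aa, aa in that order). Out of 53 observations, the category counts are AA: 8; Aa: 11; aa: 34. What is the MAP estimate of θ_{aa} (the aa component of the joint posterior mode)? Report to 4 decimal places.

0.6233

The Dirichlet prior is conjugate to the Multinomial likelihood: each posterior αⱼ = prior αⱼ + observed count nⱼ.
Posterior concentration: (8.6, 16.0, 38.4), total = 63.0.
Joint mode component: (α_{aa}−1)/(Σα−K) = 37.4/60.0 = 0.6233.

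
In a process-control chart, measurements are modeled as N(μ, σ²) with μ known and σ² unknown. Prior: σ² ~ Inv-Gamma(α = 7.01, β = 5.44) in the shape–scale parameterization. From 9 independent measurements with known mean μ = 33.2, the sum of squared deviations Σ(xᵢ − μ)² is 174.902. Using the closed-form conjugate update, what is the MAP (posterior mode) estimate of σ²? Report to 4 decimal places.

With known mean μ and an Inverse-Gamma(α, β) prior on σ², the Normal likelihood is conjugate: posterior is Inv-Gamma(α + n/2, β + Σ(xᵢ−μ)²/2).
Posterior: Inv-Gamma(7.01 + 9/2, 5.44 + 174.902/2) = Inv-Gamma(11.51, 92.8910).
Mode = β/(α+1) = 92.8910/12.51 = 7.4253.

7.4253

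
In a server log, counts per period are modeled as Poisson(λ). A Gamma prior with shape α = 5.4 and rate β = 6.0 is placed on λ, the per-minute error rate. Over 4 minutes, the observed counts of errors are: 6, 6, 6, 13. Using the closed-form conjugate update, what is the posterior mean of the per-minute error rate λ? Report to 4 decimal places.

With a Gamma(shape α, rate β) prior, the Poisson likelihood is conjugate: the posterior is Gamma(α + ΣXᵢ, β + n).
Sum of counts S = 31 over n = 4 minutes.
Posterior: Gamma(α+S, β+n) = Gamma(5.4+31, 6.0+4) = Gamma(36.4, 10.0).
Posterior mean = α/β = 36.4/10.0 = 3.6400.

3.6400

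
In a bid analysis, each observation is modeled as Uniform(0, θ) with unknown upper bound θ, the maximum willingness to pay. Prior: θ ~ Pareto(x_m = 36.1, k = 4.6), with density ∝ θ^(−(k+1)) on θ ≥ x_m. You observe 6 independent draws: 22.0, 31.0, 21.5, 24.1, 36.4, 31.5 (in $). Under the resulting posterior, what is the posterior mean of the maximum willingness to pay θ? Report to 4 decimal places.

A Pareto(scale x_m, shape k) prior on the upper bound θ of Uniform(0, θ) is conjugate: posterior is Pareto(max(x_m, max xᵢ), k + n).
Sample maximum = 36.4; prior scale x_m = 36.1 → posterior scale = max = 36.4.
Posterior shape = 4.6 + 6 = 10.6.
E[θ|data] = k·x_m/(k−1) = 10.6·36.4/9.6 = 40.1917.

40.1917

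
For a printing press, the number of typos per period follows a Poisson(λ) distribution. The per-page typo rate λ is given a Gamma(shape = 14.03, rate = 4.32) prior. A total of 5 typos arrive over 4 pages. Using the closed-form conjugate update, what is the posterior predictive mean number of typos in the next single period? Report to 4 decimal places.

With a Gamma(shape α, rate β) prior, the Poisson likelihood is conjugate: the posterior is Gamma(α + ΣXᵢ, β + n).
Posterior: Gamma(α+S, β+n) = Gamma(14.03+5, 4.32+4) = Gamma(19.03, 8.32).
The predictive distribution for one future period is NegBinom with mean α/β = 2.2873.

2.2873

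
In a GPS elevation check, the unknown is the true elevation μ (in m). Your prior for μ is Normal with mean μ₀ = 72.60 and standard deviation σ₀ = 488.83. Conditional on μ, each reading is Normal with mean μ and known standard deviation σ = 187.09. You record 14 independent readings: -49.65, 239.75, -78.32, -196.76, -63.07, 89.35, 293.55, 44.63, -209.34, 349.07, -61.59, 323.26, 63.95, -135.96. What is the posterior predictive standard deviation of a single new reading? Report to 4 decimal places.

193.5897

For Normal data with known variance σ², a Normal(μ₀, σ₀²) prior on μ is conjugate. Posterior precision = 1/σ₀² + n/σ²; posterior mean is the precision-weighted average of μ₀ and x̄.
σ₀² = 488.83² = 238954.7689, σ² = 187.09² = 35002.6681; σ² + n·σ₀² = 35002.6681 + 14·238954.7689 = 3380369.4327.
Posterior precision = 1/σ₀² + n/σ² = 1/238954.7689 + 14/35002.6681 = (σ² + n·σ₀²)/(σ₀²σ²) = 3380369.4327/(238954.7689·35002.6681); posterior variance σₙ² = σ₀²σ²/(σ² + n·σ₀²) = 238954.7689·35002.6681/3380369.4327 = 2474.301887.
Predictive variance for one new observation = σₙ² + σ² = 238954.7689·35002.6681/3380369.4327 + 35002.6681 = σ²·(σ₀² + 3380369.4327)/3380369.4327 = 35002.6681·3619324.2016/3380369.4327 = 37476.969987; SD = √(35002.6681·3619324.2016/3380369.4327) = 193.5897.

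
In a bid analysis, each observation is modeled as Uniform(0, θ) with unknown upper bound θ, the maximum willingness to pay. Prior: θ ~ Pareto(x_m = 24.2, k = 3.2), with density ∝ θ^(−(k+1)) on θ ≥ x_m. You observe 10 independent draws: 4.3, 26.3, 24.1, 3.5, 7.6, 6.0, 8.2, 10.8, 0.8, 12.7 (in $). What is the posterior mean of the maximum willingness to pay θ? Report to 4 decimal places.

28.4557

A Pareto(scale x_m, shape k) prior on the upper bound θ of Uniform(0, θ) is conjugate: posterior is Pareto(max(x_m, max xᵢ), k + n).
Sample maximum = 26.3; prior scale x_m = 24.2 → posterior scale = max = 26.3.
Posterior shape = 3.2 + 10 = 13.2.
E[θ|data] = k·x_m/(k−1) = 13.2·26.3/12.2 = 28.4557.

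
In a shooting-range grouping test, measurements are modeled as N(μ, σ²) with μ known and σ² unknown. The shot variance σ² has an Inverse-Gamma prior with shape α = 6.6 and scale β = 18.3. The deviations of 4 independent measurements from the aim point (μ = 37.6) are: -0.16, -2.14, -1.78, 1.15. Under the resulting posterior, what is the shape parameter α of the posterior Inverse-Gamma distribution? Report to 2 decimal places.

8.60

With known mean μ and an Inverse-Gamma(α, β) prior on σ², the Normal likelihood is conjugate: posterior is Inv-Gamma(α + n/2, β + Σ(xᵢ−μ)²/2).
Σ(xᵢ−μ)² = (-0.16)² + (-2.14)² + (-1.78)² + (1.15)² = 9.0961.
Posterior: Inv-Gamma(6.6 + 4/2, 18.3 + 9.0961/2) = Inv-Gamma(8.60, 22.84805).
Posterior α = 8.60.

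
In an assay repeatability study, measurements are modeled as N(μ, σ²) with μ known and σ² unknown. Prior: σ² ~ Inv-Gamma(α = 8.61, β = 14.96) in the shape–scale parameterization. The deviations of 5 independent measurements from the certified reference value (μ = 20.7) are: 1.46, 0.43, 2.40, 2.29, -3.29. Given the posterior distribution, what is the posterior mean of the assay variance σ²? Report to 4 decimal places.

With known mean μ and an Inverse-Gamma(α, β) prior on σ², the Normal likelihood is conjugate: posterior is Inv-Gamma(α + n/2, β + Σ(xᵢ−μ)²/2).
Σ(xᵢ−μ)² = (1.46)² + (0.43)² + (2.40)² + (2.29)² + (-3.29)² = 24.1447.
Posterior: Inv-Gamma(8.61 + 5/2, 14.96 + 24.1447/2) = Inv-Gamma(11.11, 27.03235).
E[σ²|data] = β/(α−1) = 27.03235/10.11 = 2.6738.

2.6738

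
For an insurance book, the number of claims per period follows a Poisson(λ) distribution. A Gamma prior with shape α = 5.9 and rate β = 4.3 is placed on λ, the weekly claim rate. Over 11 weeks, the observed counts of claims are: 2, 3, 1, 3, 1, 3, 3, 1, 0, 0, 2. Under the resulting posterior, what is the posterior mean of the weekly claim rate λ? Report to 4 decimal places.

With a Gamma(shape α, rate β) prior, the Poisson likelihood is conjugate: the posterior is Gamma(α + ΣXᵢ, β + n).
Sum of counts S = 19 over n = 11 weeks.
Posterior: Gamma(α+S, β+n) = Gamma(5.9+19, 4.3+11) = Gamma(24.9, 15.3).
Posterior mean = α/β = 24.9/15.3 = 1.6275.

1.6275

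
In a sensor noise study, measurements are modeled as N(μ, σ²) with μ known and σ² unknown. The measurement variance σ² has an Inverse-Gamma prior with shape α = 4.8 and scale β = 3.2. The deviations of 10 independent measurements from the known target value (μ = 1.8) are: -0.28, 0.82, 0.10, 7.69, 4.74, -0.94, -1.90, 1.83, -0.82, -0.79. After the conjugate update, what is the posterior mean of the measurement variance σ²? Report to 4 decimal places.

5.5627

With known mean μ and an Inverse-Gamma(α, β) prior on σ², the Normal likelihood is conjugate: posterior is Inv-Gamma(α + n/2, β + Σ(xᵢ−μ)²/2).
Σ(xᵢ−μ)² = (-0.28)² + (0.82)² + (0.10)² + (7.69)² + (4.74)² + (-0.94)² + (-1.90)² + (1.83)² + (-0.82)² + (-0.79)² = 91.5035.
Posterior: Inv-Gamma(4.8 + 10/2, 3.2 + 91.5035/2) = Inv-Gamma(9.80, 48.95175).
E[σ²|data] = β/(α−1) = 48.95175/8.80 = 5.5627.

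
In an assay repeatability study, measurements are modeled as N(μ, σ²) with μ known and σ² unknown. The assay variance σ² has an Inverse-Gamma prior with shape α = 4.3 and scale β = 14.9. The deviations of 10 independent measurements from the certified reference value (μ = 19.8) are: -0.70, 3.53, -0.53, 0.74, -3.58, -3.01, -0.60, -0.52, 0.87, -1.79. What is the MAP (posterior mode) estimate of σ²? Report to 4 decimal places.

3.4004

With known mean μ and an Inverse-Gamma(α, β) prior on σ², the Normal likelihood is conjugate: posterior is Inv-Gamma(α + n/2, β + Σ(xᵢ−μ)²/2).
Σ(xᵢ−μ)² = (-0.70)² + (3.53)² + (-0.53)² + (0.74)² + (-3.58)² + (-3.01)² + (-0.60)² + (-0.52)² + (0.87)² + (-1.79)² = 40.2473.
Posterior: Inv-Gamma(4.3 + 10/2, 14.9 + 40.2473/2) = Inv-Gamma(9.30, 35.02365).
Mode = β/(α+1) = 35.02365/10.30 = 3.4004.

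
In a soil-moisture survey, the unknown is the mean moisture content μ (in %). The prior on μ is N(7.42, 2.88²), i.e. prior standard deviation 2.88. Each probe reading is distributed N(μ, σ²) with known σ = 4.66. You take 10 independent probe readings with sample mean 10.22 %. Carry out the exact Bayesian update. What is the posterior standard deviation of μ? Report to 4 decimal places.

For Normal data with known variance σ², a Normal(μ₀, σ₀²) prior on μ is conjugate. Posterior precision = 1/σ₀² + n/σ²; posterior mean is the precision-weighted average of μ₀ and x̄.
σ₀² = 2.88² = 8.2944, σ² = 4.66² = 21.7156; σ² + n·σ₀² = 21.7156 + 10·8.2944 = 104.6596.
Posterior precision = 1/σ₀² + n/σ² = 1/8.2944 + 10/21.7156 = (σ² + n·σ₀²)/(σ₀²σ²) = 104.6596/(8.2944·21.7156); posterior variance σₙ² = σ₀²σ²/(σ² + n·σ₀²) = 8.2944·21.7156/104.6596 = 1.720988.
Posterior SD = √σₙ² = √(8.2944·21.7156/104.6596) = 1.3119.

1.3119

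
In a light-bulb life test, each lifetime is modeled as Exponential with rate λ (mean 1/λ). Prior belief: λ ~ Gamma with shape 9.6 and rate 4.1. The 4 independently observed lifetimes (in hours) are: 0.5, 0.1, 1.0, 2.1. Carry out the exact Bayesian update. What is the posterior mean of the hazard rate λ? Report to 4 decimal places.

1.7436

With a Gamma(shape α, rate β) prior on the exponential rate λ, the posterior after n observations with total T = Σxᵢ is Gamma(α+n, β+T).
Sum of observations T = 3.7 hours; n = 4.
Posterior: Gamma(9.6+4, 4.1+3.7) = Gamma(13.6, 7.8).
Posterior mean of λ = α/β = 13.6/7.8 = 1.7436.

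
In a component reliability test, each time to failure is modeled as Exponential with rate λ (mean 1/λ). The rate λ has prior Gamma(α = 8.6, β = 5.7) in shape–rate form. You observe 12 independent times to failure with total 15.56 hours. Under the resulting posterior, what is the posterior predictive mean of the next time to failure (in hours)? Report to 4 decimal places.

With a Gamma(shape α, rate β) prior on the exponential rate λ, the posterior after n observations with total T = Σxᵢ is Gamma(α+n, β+T).
Posterior: Gamma(8.6+12, 5.7+15.56) = Gamma(20.6, 21.26).
The predictive distribution for the next observation is Lomax; its mean is β/(α−1) = 21.26/19.6 = 1.0847.

1.0847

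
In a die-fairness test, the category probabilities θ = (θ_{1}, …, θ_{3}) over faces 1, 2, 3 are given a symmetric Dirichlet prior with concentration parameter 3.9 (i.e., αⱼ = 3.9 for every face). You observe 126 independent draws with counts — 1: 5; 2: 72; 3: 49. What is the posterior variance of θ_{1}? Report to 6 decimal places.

The Dirichlet prior is conjugate to the Multinomial likelihood: each posterior αⱼ = prior αⱼ + observed count nⱼ.
Posterior concentration: (8.9, 75.9, 52.9), total = 137.7.
Var[θ_j] = α_j(Σα−α_j)/((Σα)²(Σα+1)) = 8.9·128.8/(137.7²·138.7) = 0.000436.

0.000436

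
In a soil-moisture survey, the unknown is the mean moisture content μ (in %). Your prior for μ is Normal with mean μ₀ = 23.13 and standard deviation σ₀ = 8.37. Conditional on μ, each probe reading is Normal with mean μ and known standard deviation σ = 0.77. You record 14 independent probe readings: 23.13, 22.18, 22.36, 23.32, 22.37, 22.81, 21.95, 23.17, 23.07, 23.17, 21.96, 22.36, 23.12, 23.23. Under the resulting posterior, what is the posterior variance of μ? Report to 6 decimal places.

For Normal data with known variance σ², a Normal(μ₀, σ₀²) prior on μ is conjugate. Posterior precision = 1/σ₀² + n/σ²; posterior mean is the precision-weighted average of μ₀ and x̄.
σ₀² = 8.37² = 70.0569, σ² = 0.77² = 0.5929; σ² + n·σ₀² = 0.5929 + 14·70.0569 = 981.3895.
Posterior precision = 1/σ₀² + n/σ² = 1/70.0569 + 14/0.5929 = (σ² + n·σ₀²)/(σ₀²σ²) = 981.3895/(70.0569·0.5929); posterior variance σₙ² = σ₀²σ²/(σ² + n·σ₀²) = 70.0569·0.5929/981.3895 = 0.042324.

0.042324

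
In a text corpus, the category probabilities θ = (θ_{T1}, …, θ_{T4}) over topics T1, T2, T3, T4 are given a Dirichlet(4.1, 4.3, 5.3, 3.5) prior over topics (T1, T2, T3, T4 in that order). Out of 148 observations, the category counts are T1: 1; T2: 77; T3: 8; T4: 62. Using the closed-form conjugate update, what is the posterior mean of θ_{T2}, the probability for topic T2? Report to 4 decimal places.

0.4921

The Dirichlet prior is conjugate to the Multinomial likelihood: each posterior αⱼ = prior αⱼ + observed count nⱼ.
Posterior concentration: (5.1, 81.3, 13.3, 65.5), total = 165.2.
E[θ_{T2}|data] = α_{T2}/Σα = 81.3/165.2 = 0.4921.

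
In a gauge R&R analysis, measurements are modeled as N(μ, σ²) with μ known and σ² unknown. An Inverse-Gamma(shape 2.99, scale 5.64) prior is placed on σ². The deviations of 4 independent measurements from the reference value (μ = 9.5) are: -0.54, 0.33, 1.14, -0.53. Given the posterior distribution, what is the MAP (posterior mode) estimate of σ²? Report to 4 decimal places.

With known mean μ and an Inverse-Gamma(α, β) prior on σ², the Normal likelihood is conjugate: posterior is Inv-Gamma(α + n/2, β + Σ(xᵢ−μ)²/2).
Σ(xᵢ−μ)² = (-0.54)² + (0.33)² + (1.14)² + (-0.53)² = 1.9810.
Posterior: Inv-Gamma(2.99 + 4/2, 5.64 + 1.9810/2) = Inv-Gamma(4.99, 6.63050).
Mode = β/(α+1) = 6.63050/5.99 = 1.1069.

1.1069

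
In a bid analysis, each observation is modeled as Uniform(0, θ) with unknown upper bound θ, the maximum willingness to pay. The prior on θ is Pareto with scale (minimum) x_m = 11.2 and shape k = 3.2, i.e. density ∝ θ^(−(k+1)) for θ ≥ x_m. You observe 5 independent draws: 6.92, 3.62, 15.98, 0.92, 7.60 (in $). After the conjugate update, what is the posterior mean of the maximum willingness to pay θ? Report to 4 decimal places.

18.1994

A Pareto(scale x_m, shape k) prior on the upper bound θ of Uniform(0, θ) is conjugate: posterior is Pareto(max(x_m, max xᵢ), k + n).
Sample maximum = 15.98; prior scale x_m = 11.2 → posterior scale = max = 15.98.
Posterior shape = 3.2 + 5 = 8.2.
E[θ|data] = k·x_m/(k−1) = 8.2·15.98/7.2 = 18.1994.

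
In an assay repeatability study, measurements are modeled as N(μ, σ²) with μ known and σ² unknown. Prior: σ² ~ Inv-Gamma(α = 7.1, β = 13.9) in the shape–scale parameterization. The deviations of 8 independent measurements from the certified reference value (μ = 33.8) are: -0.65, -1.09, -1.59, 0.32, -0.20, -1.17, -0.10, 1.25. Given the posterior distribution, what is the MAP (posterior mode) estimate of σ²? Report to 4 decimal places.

1.4472

With known mean μ and an Inverse-Gamma(α, β) prior on σ², the Normal likelihood is conjugate: posterior is Inv-Gamma(α + n/2, β + Σ(xᵢ−μ)²/2).
Σ(xᵢ−μ)² = (-0.65)² + (-1.09)² + (-1.59)² + (0.32)² + (-0.20)² + (-1.17)² + (-0.10)² + (1.25)² = 7.2225.
Posterior: Inv-Gamma(7.1 + 8/2, 13.9 + 7.2225/2) = Inv-Gamma(11.10, 17.51125).
Mode = β/(α+1) = 17.51125/12.10 = 1.4472.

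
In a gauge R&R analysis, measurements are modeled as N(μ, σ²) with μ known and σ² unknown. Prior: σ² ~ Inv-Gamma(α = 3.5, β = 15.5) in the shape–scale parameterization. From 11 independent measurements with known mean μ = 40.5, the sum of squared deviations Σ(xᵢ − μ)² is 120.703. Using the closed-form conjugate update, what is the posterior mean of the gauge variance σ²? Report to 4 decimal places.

With known mean μ and an Inverse-Gamma(α, β) prior on σ², the Normal likelihood is conjugate: posterior is Inv-Gamma(α + n/2, β + Σ(xᵢ−μ)²/2).
Posterior: Inv-Gamma(3.5 + 11/2, 15.5 + 120.703/2) = Inv-Gamma(9.00, 75.8515).
E[σ²|data] = β/(α−1) = 75.8515/8.00 = 9.4814.

9.4814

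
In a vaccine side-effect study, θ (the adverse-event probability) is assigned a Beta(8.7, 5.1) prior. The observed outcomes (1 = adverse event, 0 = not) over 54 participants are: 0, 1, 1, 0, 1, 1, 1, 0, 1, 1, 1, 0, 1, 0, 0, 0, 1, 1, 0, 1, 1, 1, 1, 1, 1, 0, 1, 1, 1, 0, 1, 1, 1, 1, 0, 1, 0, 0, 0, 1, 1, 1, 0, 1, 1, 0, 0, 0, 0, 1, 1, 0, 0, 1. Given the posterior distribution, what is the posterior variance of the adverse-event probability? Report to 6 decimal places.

0.003441

The Beta prior is conjugate to a Binomial/Bernoulli likelihood; the update adds successes to α and failures to β.
Posterior: Beta(α+k, β+n−k) = Beta(8.7+33, 5.1+21) = Beta(41.7, 26.1).
Var = αβ/((α+β)²(α+β+1)) = 41.7·26.1/(67.8²·68.8) = 0.003441.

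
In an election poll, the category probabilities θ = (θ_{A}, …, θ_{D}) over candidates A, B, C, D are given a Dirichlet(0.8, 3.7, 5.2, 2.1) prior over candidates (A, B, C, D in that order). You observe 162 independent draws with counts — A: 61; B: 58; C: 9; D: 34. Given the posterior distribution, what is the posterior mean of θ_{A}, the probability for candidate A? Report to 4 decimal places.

The Dirichlet prior is conjugate to the Multinomial likelihood: each posterior αⱼ = prior αⱼ + observed count nⱼ.
Posterior concentration: (61.8, 61.7, 14.2, 36.1), total = 173.8.
E[θ_{A}|data] = α_{A}/Σα = 61.8/173.8 = 0.3556.

0.3556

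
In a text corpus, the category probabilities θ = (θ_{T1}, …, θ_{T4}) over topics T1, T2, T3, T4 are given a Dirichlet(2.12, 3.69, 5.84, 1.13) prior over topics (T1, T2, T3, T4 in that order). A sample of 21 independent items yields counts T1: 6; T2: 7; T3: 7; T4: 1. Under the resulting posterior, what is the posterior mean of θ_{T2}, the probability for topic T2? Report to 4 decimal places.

The Dirichlet prior is conjugate to the Multinomial likelihood: each posterior αⱼ = prior αⱼ + observed count nⱼ.
Posterior concentration: (8.12, 10.69, 12.84, 2.13), total = 33.78.
E[θ_{T2}|data] = α_{T2}/Σα = 10.69/33.78 = 0.3165.

0.3165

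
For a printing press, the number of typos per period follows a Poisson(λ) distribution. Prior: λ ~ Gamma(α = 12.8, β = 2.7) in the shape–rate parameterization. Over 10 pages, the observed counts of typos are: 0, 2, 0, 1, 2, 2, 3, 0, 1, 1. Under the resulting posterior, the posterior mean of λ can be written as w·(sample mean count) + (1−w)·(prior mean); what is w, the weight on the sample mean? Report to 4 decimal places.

0.7874

With a Gamma(shape α, rate β) prior, the Poisson likelihood is conjugate: the posterior is Gamma(α + ΣXᵢ, β + n).
Posterior mean = (α₀+S)/(β₀+n) = [n/(β₀+n)]·(S/n) + [β₀/(β₀+n)]·(α₀/β₀), so only n and β₀ enter the weight.
Weight on data w = n/(β₀+n) = 10/(2.7+10) = 10/12.7 = 0.7874.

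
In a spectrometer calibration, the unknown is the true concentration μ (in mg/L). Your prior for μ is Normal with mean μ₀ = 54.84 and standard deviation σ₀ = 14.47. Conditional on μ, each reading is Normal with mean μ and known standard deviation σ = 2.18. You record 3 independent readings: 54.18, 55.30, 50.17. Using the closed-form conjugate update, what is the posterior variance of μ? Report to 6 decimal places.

For Normal data with known variance σ², a Normal(μ₀, σ₀²) prior on μ is conjugate. Posterior precision = 1/σ₀² + n/σ²; posterior mean is the precision-weighted average of μ₀ and x̄.
σ₀² = 14.47² = 209.3809, σ² = 2.18² = 4.7524; σ² + n·σ₀² = 4.7524 + 3·209.3809 = 632.8951.
Posterior precision = 1/σ₀² + n/σ² = 1/209.3809 + 3/4.7524 = (σ² + n·σ₀²)/(σ₀²σ²) = 632.8951/(209.3809·4.7524); posterior variance σₙ² = σ₀²σ²/(σ² + n·σ₀²) = 209.3809·4.7524/632.8951 = 1.572238.

1.572238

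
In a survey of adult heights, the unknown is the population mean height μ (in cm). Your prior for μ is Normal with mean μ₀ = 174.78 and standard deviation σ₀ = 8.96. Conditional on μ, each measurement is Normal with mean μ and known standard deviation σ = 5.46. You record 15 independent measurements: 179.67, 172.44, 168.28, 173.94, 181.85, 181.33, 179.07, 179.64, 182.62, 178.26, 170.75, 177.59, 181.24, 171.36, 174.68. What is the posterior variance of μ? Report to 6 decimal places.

For Normal data with known variance σ², a Normal(μ₀, σ₀²) prior on μ is conjugate. Posterior precision = 1/σ₀² + n/σ²; posterior mean is the precision-weighted average of μ₀ and x̄.
σ₀² = 8.96² = 80.2816, σ² = 5.46² = 29.8116; σ² + n·σ₀² = 29.8116 + 15·80.2816 = 1234.0356.
Posterior precision = 1/σ₀² + n/σ² = 1/80.2816 + 15/29.8116 = (σ² + n·σ₀²)/(σ₀²σ²) = 1234.0356/(80.2816·29.8116); posterior variance σₙ² = σ₀²σ²/(σ² + n·σ₀²) = 80.2816·29.8116/1234.0356 = 1.939428.

1.939428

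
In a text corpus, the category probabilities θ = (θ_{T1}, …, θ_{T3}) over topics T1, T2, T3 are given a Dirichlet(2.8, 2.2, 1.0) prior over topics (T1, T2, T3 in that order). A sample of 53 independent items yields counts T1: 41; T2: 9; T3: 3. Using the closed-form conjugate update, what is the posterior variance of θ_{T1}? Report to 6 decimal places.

0.003188

The Dirichlet prior is conjugate to the Multinomial likelihood: each posterior αⱼ = prior αⱼ + observed count nⱼ.
Posterior concentration: (43.8, 11.2, 4.0), total = 59.0.
Var[θ_j] = α_j(Σα−α_j)/((Σα)²(Σα+1)) = 43.8·15.2/(59.0²·60.0) = 0.003188.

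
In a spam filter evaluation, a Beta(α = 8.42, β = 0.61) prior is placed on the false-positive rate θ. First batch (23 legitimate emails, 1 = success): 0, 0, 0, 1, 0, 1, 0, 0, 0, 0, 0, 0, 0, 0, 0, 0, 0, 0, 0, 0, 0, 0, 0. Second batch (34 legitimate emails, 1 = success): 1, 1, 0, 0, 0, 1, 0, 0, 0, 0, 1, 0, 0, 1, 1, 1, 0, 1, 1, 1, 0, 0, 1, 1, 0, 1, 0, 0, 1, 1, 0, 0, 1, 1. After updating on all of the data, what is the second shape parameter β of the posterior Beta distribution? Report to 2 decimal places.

38.61

The Beta prior is conjugate to a Binomial/Bernoulli likelihood; the update adds successes to α and failures to β.
After batch 1: Beta(8.42+2, 0.61+21) = Beta(10.42, 21.61).
After batch 2: Beta(10.42+17, 21.61+17) = Beta(27.42, 38.61).
Posterior β = 38.61.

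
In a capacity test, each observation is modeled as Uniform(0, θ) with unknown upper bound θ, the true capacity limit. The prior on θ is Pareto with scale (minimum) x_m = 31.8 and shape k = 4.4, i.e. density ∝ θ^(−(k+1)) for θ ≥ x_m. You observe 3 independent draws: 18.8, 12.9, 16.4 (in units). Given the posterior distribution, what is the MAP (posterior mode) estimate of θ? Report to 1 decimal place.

A Pareto(scale x_m, shape k) prior on the upper bound θ of Uniform(0, θ) is conjugate: posterior is Pareto(max(x_m, max xᵢ), k + n).
Sample maximum = 18.8; prior scale x_m = 31.8 → posterior scale = max = 31.8.
Posterior shape = 4.4 + 3 = 7.4.
The Pareto density is decreasing on [x_m, ∞), so the mode is x_m = 31.8.

31.8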